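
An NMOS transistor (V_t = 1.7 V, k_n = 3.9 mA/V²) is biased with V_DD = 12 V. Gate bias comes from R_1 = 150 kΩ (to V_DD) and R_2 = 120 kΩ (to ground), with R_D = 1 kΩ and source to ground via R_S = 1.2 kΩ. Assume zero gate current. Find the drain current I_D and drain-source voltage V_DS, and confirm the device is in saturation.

I_D ≈ 2.2 mA, V_DS ≈ 7.3 V

V_G = V_DD·R_2/(R_1+R_2) = 12×120/270 = 5.33 V.
Assume saturation: I_D = (k_n/2)(V_GS − V_t)² with V_GS = V_G − I_D·R_S = 5.33 − 1.2·I_D.
Substituting gives 2.81·I_D² − 18·I_D + 25.7 = 0, with roots I_D = 2.15 or 4.26 mA.
The root I_D = 4.26 mA gives V_GS = 0.222 V ≤ V_t, so take I_D = 2.15 mA.
Then V_GS = 2.75 V and V_DS = V_DD − I_D(R_D+R_S) = 12 − 2.15×2.2 = 7.26 V.
Saturation requires V_DS ≥ V_GS − V_t = 1.05 V; 7.26 ≥ 1.05 ✓.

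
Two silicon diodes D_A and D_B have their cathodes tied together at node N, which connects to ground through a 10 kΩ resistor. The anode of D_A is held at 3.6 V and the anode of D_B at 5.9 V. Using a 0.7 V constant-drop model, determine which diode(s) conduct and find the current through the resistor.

Only D_B conducts; I_R ≈ 0.52 mA

Assume both conduct. Then node N would need to be at both 3.6−0.7 = 2.9 V and 5.9−0.7 = 5.2 V, which is impossible.
Assume only D_B conducts: V_N = 5.9 − 0.7 = 5.2 V, so I_R = 5.2/10 = 0.52 mA.
Check D_A: its anode-to-cathode voltage is 3.6 − 5.2 = -1.6 V < 0.7 V, so it is off. The assumption is consistent.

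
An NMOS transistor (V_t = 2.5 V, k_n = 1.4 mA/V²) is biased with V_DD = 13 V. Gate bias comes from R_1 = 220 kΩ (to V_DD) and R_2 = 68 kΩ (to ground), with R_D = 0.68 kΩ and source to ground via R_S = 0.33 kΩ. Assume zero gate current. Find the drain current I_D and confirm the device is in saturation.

V_G = V_DD·R_2/(R_1+R_2) = 13×68/288 = 3.07 V.
Assume saturation: I_D = (k_n/2)(V_GS − V_t)² with V_GS = V_G − I_D·R_S = 3.07 − 0.33·I_D.
Substituting gives 0.0762·I_D² − 1.26·I_D + 0.227 = 0, with roots I_D = 0.182 or 16.4 mA.
The root I_D = 16.4 mA gives V_GS = -2.34 V ≤ V_t, so take I_D = 0.182 mA.
Then V_GS = 3.01 V and V_DS = V_DD − I_D(R_D+R_S) = 13 − 0.182×1.01 = 12.8 V.
Saturation requires V_DS ≥ V_GS − V_t = 0.509 V; 12.8 ≥ 0.509 ✓.

I_D ≈ 0.18 mA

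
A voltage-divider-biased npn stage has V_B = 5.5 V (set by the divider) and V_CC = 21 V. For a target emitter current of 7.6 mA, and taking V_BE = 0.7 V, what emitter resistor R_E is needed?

R_E ≈ 0.63 kΩ

V_E = V_B − V_BE = 5.5 − 0.7 = 4.8 V.
R_E = V_E / I_E = 4.8 / 7.6 = 0.632 kΩ.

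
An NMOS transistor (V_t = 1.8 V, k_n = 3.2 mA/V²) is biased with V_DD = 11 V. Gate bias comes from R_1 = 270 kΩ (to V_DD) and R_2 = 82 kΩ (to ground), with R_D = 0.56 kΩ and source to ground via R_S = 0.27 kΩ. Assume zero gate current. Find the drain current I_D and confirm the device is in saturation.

V_G = V_DD·R_2/(R_1+R_2) = 11×82/352 = 2.56 V.
Assume saturation: I_D = (k_n/2)(V_GS − V_t)² with V_GS = V_G − I_D·R_S = 2.56 − 0.27·I_D.
Substituting gives 0.117·I_D² − 1.66·I_D + 0.93 = 0, with roots I_D = 0.585 or 13.6 mA.
The root I_D = 13.6 mA gives V_GS = -1.12 V ≤ V_t, so take I_D = 0.585 mA.
Then V_GS = 2.4 V and V_DS = V_DD − I_D(R_D+R_S) = 11 − 0.585×0.83 = 10.5 V.
Saturation requires V_DS ≥ V_GS − V_t = 0.605 V; 10.5 ≥ 0.605 ✓.

I_D ≈ 0.58 mA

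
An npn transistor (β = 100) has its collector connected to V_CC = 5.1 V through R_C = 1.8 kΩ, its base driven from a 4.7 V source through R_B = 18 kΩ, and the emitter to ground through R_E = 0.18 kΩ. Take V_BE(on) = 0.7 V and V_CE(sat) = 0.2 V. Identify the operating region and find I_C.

Assume active: I_B = (4.7 − 0.7)/(18 + 101×0.18) = 0.111 mA, I_C = β·I_B = 11.1 mA.
Then V_CE = 5.1 − 11.1×1.8 − 11.2×0.18 = -16.8 V < 0.2 V — the active assumption fails.
Re-solve with V_CE = 0.2 V. KCL at the emitter: V_E/R_E = (V_BB−0.7−V_E)/R_B + (V_CC−0.2−V_E)/R_C, giving V_E = 0.477 V.
I_C = (V_CC − 0.2 − V_E)/R_C = (4.9 − 0.477)/1.8 = 2.46 mA.
Check: I_B = (4 − 0.477)/18 = 0.196 mA, and β·I_B = 19.6 mA > I_C, confirming saturation.

saturation; I_C ≈ 2.5 mA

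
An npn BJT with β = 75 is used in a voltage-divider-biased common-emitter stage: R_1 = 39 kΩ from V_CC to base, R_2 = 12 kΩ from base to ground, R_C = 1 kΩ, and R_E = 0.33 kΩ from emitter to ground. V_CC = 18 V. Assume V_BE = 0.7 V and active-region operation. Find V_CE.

Thevenize the base divider: V_Th = V_CC·R_2/(R_1+R_2) = 18×12/51 = 4.24 V, R_Th = R_1‖R_2 = 9.18 kΩ.
Base-emitter loop: V_Th = I_B·R_Th + V_BE + (β+1)I_B·R_E, so I_B = (4.24 − 0.7) / (9.18 + 76×0.33) = 0.103 mA.
I_C = β·I_B = 75×0.103 = 7.74 mA, and I_E = (β+1)I_B = 7.84 mA.
V_CE = V_CC − I_C·R_C − I_E·R_E = 18 − 7.74×1 − 7.84×0.33 = 7.67 V.
V_CE = 7.67 V > 0.2 V confirms active-region operation.

V_CE ≈ 7.7 V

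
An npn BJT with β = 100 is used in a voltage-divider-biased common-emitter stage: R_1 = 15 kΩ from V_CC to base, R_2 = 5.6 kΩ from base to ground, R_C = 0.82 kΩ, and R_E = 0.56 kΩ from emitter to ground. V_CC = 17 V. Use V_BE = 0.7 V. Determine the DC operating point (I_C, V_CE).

I_C ≈ 6.5 mA, V_CE ≈ 8 V

Thevenize the base divider: V_Th = V_CC·R_2/(R_1+R_2) = 17×5.6/20.6 = 4.62 V, R_Th = R_1‖R_2 = 4.08 kΩ.
Base-emitter loop: V_Th = I_B·R_Th + V_BE + (β+1)I_B·R_E, so I_B = (4.62 − 0.7) / (4.08 + 101×0.56) = 0.0647 mA.
I_C = β·I_B = 100×0.0647 = 6.47 mA, and I_E = (β+1)I_B = 6.53 mA.
V_CE = V_CC − I_C·R_C − I_E·R_E = 17 − 6.47×0.82 − 6.53×0.56 = 8.04 V.
V_CE = 8.04 V > 0.2 V confirms active-region operation.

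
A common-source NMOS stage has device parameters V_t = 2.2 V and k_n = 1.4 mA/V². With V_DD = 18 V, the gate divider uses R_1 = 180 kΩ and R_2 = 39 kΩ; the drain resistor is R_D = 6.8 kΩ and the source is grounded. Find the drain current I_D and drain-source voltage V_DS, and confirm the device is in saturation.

I_D ≈ 0.71 mA, V_DS ≈ 13 V

V_G = V_DD·R_2/(R_1+R_2) = 18×39/219 = 3.21 V. With the source grounded, V_GS = V_G = 3.21 V.
Assume saturation: I_D = (k_n/2)(V_GS − V_t)² = (1.4/2)×(3.21 − 2.2)² = 0.7×1.01² = 0.708 mA.
V_DS = V_DD − I_D·R_D = 18 − 0.708×6.8 = 13.2 V.
Saturation requires V_DS ≥ V_GS − V_t = 1.01 V; 13.2 ≥ 1.01 ✓.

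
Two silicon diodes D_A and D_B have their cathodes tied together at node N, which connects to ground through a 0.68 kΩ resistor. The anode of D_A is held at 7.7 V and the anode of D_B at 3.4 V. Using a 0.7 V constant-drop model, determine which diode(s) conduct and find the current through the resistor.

Assume both conduct. Then node N would need to be at both 7.7−0.7 = 7 V and 3.4−0.7 = 2.7 V, which is impossible.
Assume only D_A conducts: V_N = 7.7 − 0.7 = 7 V, so I_R = 7/0.68 = 10.3 mA.
Check D_B: its anode-to-cathode voltage is 3.4 − 7 = -3.6 V < 0.7 V, so it is off. The assumption is consistent.

Only D_A conducts; I_R ≈ 10 mA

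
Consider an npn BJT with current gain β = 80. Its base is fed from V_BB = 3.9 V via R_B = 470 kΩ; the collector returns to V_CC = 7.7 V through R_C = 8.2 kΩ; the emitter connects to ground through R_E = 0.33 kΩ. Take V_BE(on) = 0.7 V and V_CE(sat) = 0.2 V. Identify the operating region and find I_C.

Assume active. Base-emitter loop: I_B = (V_BB − V_BE)/(R_B + (β+1)R_E) = (3.9 − 0.7)/(470 + 81×0.33) = 0.00644 mA.
I_C = β·I_B = 80×0.00644 = 0.515 mA.
V_CE = V_CC − I_C·R_C − I_E·R_E = 7.7 − 0.515×8.2 − 0.522×0.33 = 3.3 V > V_CE(sat), so the active-region assumption holds.

active; I_C ≈ 0.52 mA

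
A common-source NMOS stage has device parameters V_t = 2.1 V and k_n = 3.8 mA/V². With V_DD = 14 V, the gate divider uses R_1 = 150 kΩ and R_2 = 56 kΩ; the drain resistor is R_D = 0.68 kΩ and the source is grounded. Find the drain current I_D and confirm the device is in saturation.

V_G = V_DD·R_2/(R_1+R_2) = 14×56/206 = 3.81 V. With the source grounded, V_GS = V_G = 3.81 V.
Assume saturation: I_D = (k_n/2)(V_GS − V_t)² = (3.8/2)×(3.81 − 2.1)² = 1.9×1.71² = 5.53 mA.
V_DS = V_DD − I_D·R_D = 14 − 5.53×0.68 = 10.2 V.
Saturation requires V_DS ≥ V_GS − V_t = 1.71 V; 10.2 ≥ 1.71 ✓.

I_D ≈ 5.5 mA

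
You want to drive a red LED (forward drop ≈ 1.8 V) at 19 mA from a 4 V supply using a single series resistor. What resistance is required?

R ≈ 0.12 kΩ

The resistor drops V_S − V_D = 4 − 1.8 = 2.2 V at 19 mA.
R = 2.2 V / 19 mA = 0.116 kΩ.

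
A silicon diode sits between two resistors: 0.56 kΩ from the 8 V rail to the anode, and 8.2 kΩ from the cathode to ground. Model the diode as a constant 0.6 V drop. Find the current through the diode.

I ≈ 0.84 mA

The two resistors are in series with the diode, so KVL gives 8 = I·0.56 + 0.6 + I·8.2.
I = (8 − 0.6) / (0.56 + 8.2) kΩ = 7.4 / 8.76 = 0.845 mA.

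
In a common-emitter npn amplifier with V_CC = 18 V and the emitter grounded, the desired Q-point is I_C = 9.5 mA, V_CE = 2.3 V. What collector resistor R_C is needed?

R_C ≈ 1.7 kΩ

Collector loop: V_CC = I_C·R_C + V_CE.
R_C = (V_CC − V_CE)/I_C = (18 − 2.3)/9.5 = 1.65 kΩ.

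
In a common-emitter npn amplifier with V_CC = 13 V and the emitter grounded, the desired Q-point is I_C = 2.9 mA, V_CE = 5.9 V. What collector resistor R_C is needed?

Collector loop: V_CC = I_C·R_C + V_CE.
R_C = (V_CC − V_CE)/I_C = (13 − 5.9)/2.9 = 2.45 kΩ.

R_C ≈ 2.4 kΩ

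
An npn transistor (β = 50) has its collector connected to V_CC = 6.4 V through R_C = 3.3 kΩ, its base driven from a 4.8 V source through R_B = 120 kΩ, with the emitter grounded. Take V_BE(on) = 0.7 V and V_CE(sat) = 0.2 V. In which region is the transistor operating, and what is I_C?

active; I_C ≈ 1.7 mA

Assume active. Base-emitter loop: I_B = (V_BB − V_BE)/R_B = (4.8 − 0.7)/120 = 0.0342 mA.
I_C = β·I_B = 50×0.0342 = 1.71 mA.
V_CE = V_CC − I_C·R_C = 6.4 − 1.71×3.3 = 0.763 V > V_CE(sat), so the active-region assumption holds.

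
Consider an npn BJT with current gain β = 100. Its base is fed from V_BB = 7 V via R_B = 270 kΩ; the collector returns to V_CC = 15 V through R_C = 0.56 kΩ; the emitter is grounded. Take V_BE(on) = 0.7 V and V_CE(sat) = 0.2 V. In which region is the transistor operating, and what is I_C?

Assume active. Base-emitter loop: I_B = (V_BB − V_BE)/R_B = (7 − 0.7)/270 = 0.0233 mA.
I_C = β·I_B = 100×0.0233 = 2.33 mA.
V_CE = V_CC − I_C·R_C = 15 − 2.33×0.56 = 13.7 V > V_CE(sat), so the active-region assumption holds.

active; I_C ≈ 2.3 mA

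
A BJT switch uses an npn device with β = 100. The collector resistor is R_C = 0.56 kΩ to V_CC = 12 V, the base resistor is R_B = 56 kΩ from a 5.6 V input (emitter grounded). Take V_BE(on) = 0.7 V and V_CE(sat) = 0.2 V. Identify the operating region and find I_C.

Assume active. Base-emitter loop: I_B = (V_BB − V_BE)/R_B = (5.6 − 0.7)/56 = 0.0875 mA.
I_C = β·I_B = 100×0.0875 = 8.75 mA.
V_CE = V_CC − I_C·R_C = 12 − 8.75×0.56 = 7.1 V > V_CE(sat), so the active-region assumption holds.

active; I_C ≈ 8.8 mA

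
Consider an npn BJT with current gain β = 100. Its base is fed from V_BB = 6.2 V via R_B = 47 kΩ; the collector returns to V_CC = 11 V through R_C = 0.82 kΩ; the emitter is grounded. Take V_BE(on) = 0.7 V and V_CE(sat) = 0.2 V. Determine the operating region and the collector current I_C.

Assume active. Base-emitter loop: I_B = (V_BB − V_BE)/R_B = (6.2 − 0.7)/47 = 0.117 mA.
I_C = β·I_B = 100×0.117 = 11.7 mA.
V_CE = V_CC − I_C·R_C = 11 − 11.7×0.82 = 1.4 V > V_CE(sat), so the active-region assumption holds.

active; I_C ≈ 12 mA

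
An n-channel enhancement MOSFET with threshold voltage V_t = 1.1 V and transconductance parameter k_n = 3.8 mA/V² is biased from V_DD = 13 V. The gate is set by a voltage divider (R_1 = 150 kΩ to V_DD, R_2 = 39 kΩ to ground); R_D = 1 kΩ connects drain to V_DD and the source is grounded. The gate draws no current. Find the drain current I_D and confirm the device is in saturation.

I_D ≈ 4.8 mA

V_G = V_DD·R_2/(R_1+R_2) = 13×39/189 = 2.68 V. With the source grounded, V_GS = V_G = 2.68 V.
Assume saturation: I_D = (k_n/2)(V_GS − V_t)² = (3.8/2)×(2.68 − 1.1)² = 1.9×1.58² = 4.76 mA.
V_DS = V_DD − I_D·R_D = 13 − 4.76×1 = 8.24 V.
Saturation requires V_DS ≥ V_GS − V_t = 1.58 V; 8.24 ≥ 1.58 ✓.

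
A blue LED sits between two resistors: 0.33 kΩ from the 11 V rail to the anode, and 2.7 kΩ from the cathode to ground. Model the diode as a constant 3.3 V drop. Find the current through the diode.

I ≈ 2.5 mA

The two resistors are in series with the diode, so KVL gives 11 = I·0.33 + 3.3 + I·2.7.
I = (11 − 3.3) / (0.33 + 2.7) kΩ = 7.7 / 3.03 = 2.54 mA.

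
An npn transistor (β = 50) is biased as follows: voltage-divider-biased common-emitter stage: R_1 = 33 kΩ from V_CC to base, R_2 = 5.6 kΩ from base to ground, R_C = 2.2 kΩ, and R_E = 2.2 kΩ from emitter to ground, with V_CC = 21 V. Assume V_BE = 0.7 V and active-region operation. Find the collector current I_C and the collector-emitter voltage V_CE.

Thevenize the base divider: V_Th = V_CC·R_2/(R_1+R_2) = 21×5.6/38.6 = 3.05 V, R_Th = R_1‖R_2 = 4.79 kΩ.
Base-emitter loop: V_Th = I_B·R_Th + V_BE + (β+1)I_B·R_E, so I_B = (3.05 − 0.7) / (4.79 + 51×2.2) = 0.0201 mA.
I_C = β·I_B = 50×0.0201 = 1 mA, and I_E = (β+1)I_B = 1.02 mA.
V_CE = V_CC − I_C·R_C − I_E·R_E = 21 − 1×2.2 − 1.02×2.2 = 16.5 V.
V_CE = 16.5 V > 0.2 V confirms active-region operation.

I_C ≈ 1 mA, V_CE ≈ 17 V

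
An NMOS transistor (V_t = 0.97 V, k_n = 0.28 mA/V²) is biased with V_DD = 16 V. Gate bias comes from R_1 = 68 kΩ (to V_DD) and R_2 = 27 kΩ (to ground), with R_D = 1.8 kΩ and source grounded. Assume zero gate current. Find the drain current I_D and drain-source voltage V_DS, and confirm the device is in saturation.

V_G = V_DD·R_2/(R_1+R_2) = 16×27/95 = 4.55 V. With the source grounded, V_GS = V_G = 4.55 V.
Assume saturation: I_D = (k_n/2)(V_GS − V_t)² = (0.28/2)×(4.55 − 0.97)² = 0.14×3.58² = 1.79 mA.
V_DS = V_DD − I_D·R_D = 16 − 1.79×1.8 = 12.8 V.
Saturation requires V_DS ≥ V_GS − V_t = 3.58 V; 12.8 ≥ 3.58 ✓.

I_D ≈ 1.8 mA, V_DS ≈ 13 V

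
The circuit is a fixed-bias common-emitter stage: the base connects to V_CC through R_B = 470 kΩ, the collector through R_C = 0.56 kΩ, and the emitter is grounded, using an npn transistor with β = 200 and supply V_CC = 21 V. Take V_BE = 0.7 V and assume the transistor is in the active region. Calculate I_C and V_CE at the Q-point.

Base loop: V_CC = I_B·R_B + V_BE, so I_B = (21 − 0.7)/470 kΩ = 0.0432 mA.
In the active region I_C = β·I_B = 200 × 0.0432 = 8.64 mA.
Collector loop: V_CE = V_CC − I_C·R_C = 21 − 8.64×0.56 = 16.2 V.
Since V_CE = 16.2 V > V_CE(sat) ≈ 0.2 V, the transistor is in the active region as assumed.

I_C ≈ 8.6 mA, V_CE ≈ 16 V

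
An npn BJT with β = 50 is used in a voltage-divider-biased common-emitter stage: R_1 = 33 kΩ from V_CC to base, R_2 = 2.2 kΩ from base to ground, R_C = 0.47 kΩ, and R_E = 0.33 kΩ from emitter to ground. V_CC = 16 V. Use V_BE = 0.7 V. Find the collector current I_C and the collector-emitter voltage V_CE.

Thevenize the base divider: V_Th = V_CC·R_2/(R_1+R_2) = 16×2.2/35.2 = 1 V, R_Th = R_1‖R_2 = 2.06 kΩ.
Base-emitter loop: V_Th = I_B·R_Th + V_BE + (β+1)I_B·R_E, so I_B = (1 − 0.7) / (2.06 + 51×0.33) = 0.0159 mA.
I_C = β·I_B = 50×0.0159 = 0.794 mA, and I_E = (β+1)I_B = 0.81 mA.
V_CE = V_CC − I_C·R_C − I_E·R_E = 16 − 0.794×0.47 − 0.81×0.33 = 15.4 V.
V_CE = 15.4 V > 0.2 V confirms active-region operation.

I_C ≈ 0.79 mA, V_CE ≈ 15 V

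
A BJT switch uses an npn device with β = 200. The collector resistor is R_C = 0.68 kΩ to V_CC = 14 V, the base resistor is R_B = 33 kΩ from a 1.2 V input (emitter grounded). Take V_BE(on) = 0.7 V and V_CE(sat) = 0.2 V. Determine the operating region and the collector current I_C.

active; I_C ≈ 3 mA

Assume active. Base-emitter loop: I_B = (V_BB − V_BE)/R_B = (1.2 − 0.7)/33 = 0.0152 mA.
I_C = β·I_B = 200×0.0152 = 3.03 mA.
V_CE = V_CC − I_C·R_C = 14 − 3.03×0.68 = 11.9 V > V_CE(sat), so the active-region assumption holds.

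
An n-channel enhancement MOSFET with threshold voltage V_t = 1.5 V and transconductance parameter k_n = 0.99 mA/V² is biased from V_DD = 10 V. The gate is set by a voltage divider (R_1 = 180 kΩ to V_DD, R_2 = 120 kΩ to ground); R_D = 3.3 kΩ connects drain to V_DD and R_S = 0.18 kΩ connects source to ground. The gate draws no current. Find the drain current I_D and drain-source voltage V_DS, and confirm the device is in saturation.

I_D ≈ 2.2 mA, V_DS ≈ 2.4 V

V_G = V_DD·R_2/(R_1+R_2) = 10×120/300 = 4 V.
Assume saturation: I_D = (k_n/2)(V_GS − V_t)² with V_GS = V_G − I_D·R_S = 4 − 0.18·I_D.
Substituting gives 0.016·I_D² − 1.45·I_D + 3.09 = 0, with roots I_D = 2.19 or 87.9 mA.
The root I_D = 87.9 mA gives V_GS = -11.8 V ≤ V_t, so take I_D = 2.19 mA.
Then V_GS = 3.61 V and V_DS = V_DD − I_D(R_D+R_S) = 10 − 2.19×3.48 = 2.37 V.
Saturation requires V_DS ≥ V_GS − V_t = 2.11 V; 2.37 ≥ 2.11 ✓.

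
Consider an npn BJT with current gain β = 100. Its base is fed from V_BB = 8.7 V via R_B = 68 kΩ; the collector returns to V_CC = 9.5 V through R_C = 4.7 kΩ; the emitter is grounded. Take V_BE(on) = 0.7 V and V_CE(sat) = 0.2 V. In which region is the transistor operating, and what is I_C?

Assume active: I_B = (8.7 − 0.7)/68 = 0.118 mA, giving I_C = β·I_B = 11.8 mA.
But then V_CE = 9.5 − 11.8×4.7 = -45.8 V < V_CE(sat) = 0.2 V — impossible in the active region.
So the transistor is saturated. With V_CE = 0.2 V, I_C = (V_CC − 0.2)/R_C = 9.3/4.7 = 1.98 mA.
Check: β·I_B = 11.8 mA > I_C = 1.98 mA, confirming saturation.

saturation; I_C ≈ 2 mA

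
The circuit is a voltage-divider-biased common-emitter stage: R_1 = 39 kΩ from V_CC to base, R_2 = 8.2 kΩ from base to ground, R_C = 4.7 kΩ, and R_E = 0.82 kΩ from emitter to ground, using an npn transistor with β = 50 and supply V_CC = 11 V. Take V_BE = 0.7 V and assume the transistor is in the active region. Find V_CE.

Thevenize the base divider: V_Th = V_CC·R_2/(R_1+R_2) = 11×8.2/47.2 = 1.91 V, R_Th = R_1‖R_2 = 6.78 kΩ.
Base-emitter loop: V_Th = I_B·R_Th + V_BE + (β+1)I_B·R_E, so I_B = (1.91 − 0.7) / (6.78 + 51×0.82) = 0.0249 mA.
I_C = β·I_B = 50×0.0249 = 1.25 mA, and I_E = (β+1)I_B = 1.27 mA.
V_CE = V_CC − I_C·R_C − I_E·R_E = 11 − 1.25×4.7 − 1.27×0.82 = 4.1 V.
V_CE = 4.1 V > 0.2 V confirms active-region operation.

V_CE ≈ 4.1 V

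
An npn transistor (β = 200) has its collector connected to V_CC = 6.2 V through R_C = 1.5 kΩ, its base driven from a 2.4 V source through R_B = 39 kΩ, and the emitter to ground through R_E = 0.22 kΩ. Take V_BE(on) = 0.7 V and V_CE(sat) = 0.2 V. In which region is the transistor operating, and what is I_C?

saturation; I_C ≈ 3.5 mA

Assume active: I_B = (2.4 − 0.7)/(39 + 201×0.22) = 0.0204 mA, I_C = β·I_B = 4.09 mA.
Then V_CE = 6.2 − 4.09×1.5 − 4.11×0.22 = -0.832 V < 0.2 V — the active assumption fails.
Re-solve with V_CE = 0.2 V. KCL at the emitter: V_E/R_E = (V_BB−0.7−V_E)/R_B + (V_CC−0.2−V_E)/R_C, giving V_E = 0.772 V.
I_C = (V_CC − 0.2 − V_E)/R_C = (6 − 0.772)/1.5 = 3.49 mA.
Check: I_B = (1.7 − 0.772)/39 = 0.0238 mA, and β·I_B = 4.76 mA > I_C, confirming saturation.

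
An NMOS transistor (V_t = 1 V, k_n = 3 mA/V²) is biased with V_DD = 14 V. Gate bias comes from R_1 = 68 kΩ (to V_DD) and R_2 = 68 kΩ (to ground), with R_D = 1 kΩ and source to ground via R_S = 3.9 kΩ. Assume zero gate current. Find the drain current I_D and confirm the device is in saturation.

I_D ≈ 1.3 mA

V_G = V_DD·R_2/(R_1+R_2) = 14×68/136 = 7 V.
Assume saturation: I_D = (k_n/2)(V_GS − V_t)² with V_GS = V_G − I_D·R_S = 7 − 3.9·I_D.
Substituting gives 22.8·I_D² − 71.2·I_D + 54 = 0, with roots I_D = 1.3 or 1.82 mA.
The root I_D = 1.82 mA gives V_GS = -0.102 V ≤ V_t, so take I_D = 1.3 mA.
Then V_GS = 1.93 V and V_DS = V_DD − I_D(R_D+R_S) = 14 − 1.3×4.9 = 7.63 V.
Saturation requires V_DS ≥ V_GS − V_t = 0.931 V; 7.63 ≥ 0.931 ✓.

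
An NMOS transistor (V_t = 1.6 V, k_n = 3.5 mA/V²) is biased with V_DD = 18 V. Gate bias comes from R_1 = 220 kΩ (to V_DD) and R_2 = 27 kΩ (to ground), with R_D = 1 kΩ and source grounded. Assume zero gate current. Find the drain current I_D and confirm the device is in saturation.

I_D ≈ 0.24 mA

V_G = V_DD·R_2/(R_1+R_2) = 18×27/247 = 1.97 V. With the source grounded, V_GS = V_G = 1.97 V.
Assume saturation: I_D = (k_n/2)(V_GS − V_t)² = (3.5/2)×(1.97 − 1.6)² = 1.75×0.368² = 0.236 mA.
V_DS = V_DD − I_D·R_D = 18 − 0.236×1 = 17.8 V.
Saturation requires V_DS ≥ V_GS − V_t = 0.368 V; 17.8 ≥ 0.368 ✓.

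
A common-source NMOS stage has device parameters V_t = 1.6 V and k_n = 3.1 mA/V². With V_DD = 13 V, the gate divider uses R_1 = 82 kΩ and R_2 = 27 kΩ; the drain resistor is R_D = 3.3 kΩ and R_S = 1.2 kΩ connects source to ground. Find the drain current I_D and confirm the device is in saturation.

V_G = V_DD·R_2/(R_1+R_2) = 13×27/109 = 3.22 V.
Assume saturation: I_D = (k_n/2)(V_GS − V_t)² with V_GS = V_G − I_D·R_S = 3.22 − 1.2·I_D.
Substituting gives 2.23·I_D² − 7.03·I_D + 4.07 = 0, with roots I_D = 0.765 or 2.38 mA.
The root I_D = 2.38 mA gives V_GS = 0.36 V ≤ V_t, so take I_D = 0.765 mA.
Then V_GS = 2.3 V and V_DS = V_DD − I_D(R_D+R_S) = 13 − 0.765×4.5 = 9.56 V.
Saturation requires V_DS ≥ V_GS − V_t = 0.702 V; 9.56 ≥ 0.702 ✓.

I_D ≈ 0.76 mA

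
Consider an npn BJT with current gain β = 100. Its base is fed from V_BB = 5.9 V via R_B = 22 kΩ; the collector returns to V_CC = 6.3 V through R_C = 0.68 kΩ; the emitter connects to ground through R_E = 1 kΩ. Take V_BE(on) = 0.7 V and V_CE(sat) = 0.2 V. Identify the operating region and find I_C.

Assume active: I_B = (5.9 − 0.7)/(22 + 101×1) = 0.0423 mA, I_C = β·I_B = 4.23 mA.
Then V_CE = 6.3 − 4.23×0.68 − 4.27×1 = -0.845 V < 0.2 V — the active assumption fails.
Re-solve with V_CE = 0.2 V. KCL at the emitter: V_E/R_E = (V_BB−0.7−V_E)/R_B + (V_CC−0.2−V_E)/R_C, giving V_E = 3.66 V.
I_C = (V_CC − 0.2 − V_E)/R_C = (6.1 − 3.66)/0.68 = 3.59 mA.
Check: I_B = (5.2 − 3.66)/22 = 0.07 mA, and β·I_B = 7 mA > I_C, confirming saturation.

saturation; I_C ≈ 3.6 mA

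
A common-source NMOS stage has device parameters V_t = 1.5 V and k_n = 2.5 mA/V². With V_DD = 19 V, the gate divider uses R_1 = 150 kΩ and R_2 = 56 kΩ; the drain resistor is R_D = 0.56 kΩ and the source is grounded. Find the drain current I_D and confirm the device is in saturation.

I_D ≈ 17 mA

V_G = V_DD·R_2/(R_1+R_2) = 19×56/206 = 5.17 V. With the source grounded, V_GS = V_G = 5.17 V.
Assume saturation: I_D = (k_n/2)(V_GS − V_t)² = (2.5/2)×(5.17 − 1.5)² = 1.25×3.67² = 16.8 mA.
V_DS = V_DD − I_D·R_D = 19 − 16.8×0.56 = 9.6 V.
Saturation requires V_DS ≥ V_GS − V_t = 3.67 V; 9.6 ≥ 3.67 ✓.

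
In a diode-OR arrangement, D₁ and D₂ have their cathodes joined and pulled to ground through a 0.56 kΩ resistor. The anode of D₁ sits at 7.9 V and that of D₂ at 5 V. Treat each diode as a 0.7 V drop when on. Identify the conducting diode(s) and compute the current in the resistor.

Assume both conduct. Then node N would need to be at both 7.9−0.7 = 7.2 V and 5−0.7 = 4.3 V, which is impossible.
Assume only D₁ conducts: V_N = 7.9 − 0.7 = 7.2 V, so I_R = 7.2/0.56 = 12.9 mA.
Check D₂: its anode-to-cathode voltage is 5 − 7.2 = -2.2 V < 0.7 V, so it is off. The assumption is consistent.

Only D₁ conducts; I_R ≈ 13 mA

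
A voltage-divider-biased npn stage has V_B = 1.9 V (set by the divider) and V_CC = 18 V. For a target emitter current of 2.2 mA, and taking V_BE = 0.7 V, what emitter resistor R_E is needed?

R_E ≈ 0.55 kΩ

V_E = V_B − V_BE = 1.9 − 0.7 = 1.2 V.
R_E = V_E / I_E = 1.2 / 2.2 = 0.545 kΩ.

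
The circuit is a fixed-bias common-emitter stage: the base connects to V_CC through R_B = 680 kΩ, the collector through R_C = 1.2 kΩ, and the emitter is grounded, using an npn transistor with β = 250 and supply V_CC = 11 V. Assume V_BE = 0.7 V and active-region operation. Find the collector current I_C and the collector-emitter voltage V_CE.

Base loop: V_CC = I_B·R_B + V_BE, so I_B = (11 − 0.7)/680 kΩ = 0.0151 mA.
In the active region I_C = β·I_B = 250 × 0.0151 = 3.79 mA.
Collector loop: V_CE = V_CC − I_C·R_C = 11 − 3.79×1.2 = 6.46 V.
Since V_CE = 6.46 V > V_CE(sat) ≈ 0.2 V, the transistor is in the active region as assumed.

I_C ≈ 3.8 mA, V_CE ≈ 6.5 V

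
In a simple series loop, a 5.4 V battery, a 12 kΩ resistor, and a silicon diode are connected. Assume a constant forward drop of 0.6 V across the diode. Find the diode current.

KVL around the loop: 5.4 = V_D + I·R = 0.6 + I × 12 kΩ.
So I = (5.4 − 0.6) / 12 kΩ = 4.8 / 12 = 0.4 mA.

I ≈ 0.4 mA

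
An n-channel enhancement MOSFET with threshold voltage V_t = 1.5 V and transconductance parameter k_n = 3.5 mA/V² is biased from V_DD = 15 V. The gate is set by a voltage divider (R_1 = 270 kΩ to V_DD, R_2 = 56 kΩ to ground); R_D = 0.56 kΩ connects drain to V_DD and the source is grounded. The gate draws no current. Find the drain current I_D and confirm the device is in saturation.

V_G = V_DD·R_2/(R_1+R_2) = 15×56/326 = 2.58 V. With the source grounded, V_GS = V_G = 2.58 V.
Assume saturation: I_D = (k_n/2)(V_GS − V_t)² = (3.5/2)×(2.58 − 1.5)² = 1.75×1.08² = 2.03 mA.
V_DS = V_DD − I_D·R_D = 15 − 2.03×0.56 = 13.9 V.
Saturation requires V_DS ≥ V_GS − V_t = 1.08 V; 13.9 ≥ 1.08 ✓.

I_D ≈ 2 mA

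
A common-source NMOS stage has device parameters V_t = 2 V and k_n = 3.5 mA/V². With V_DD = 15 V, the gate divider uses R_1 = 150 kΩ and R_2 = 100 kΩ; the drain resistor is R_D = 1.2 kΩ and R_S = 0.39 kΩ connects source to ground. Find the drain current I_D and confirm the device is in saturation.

V_G = V_DD·R_2/(R_1+R_2) = 15×100/250 = 6 V.
Assume saturation: I_D = (k_n/2)(V_GS − V_t)² with V_GS = V_G − I_D·R_S = 6 − 0.39·I_D.
Substituting gives 0.266·I_D² − 6.46·I_D + 28 = 0, with roots I_D = 5.65 or 18.6 mA.
The root I_D = 18.6 mA gives V_GS = -1.26 V ≤ V_t, so take I_D = 5.65 mA.
Then V_GS = 3.8 V and V_DS = V_DD − I_D(R_D+R_S) = 15 − 5.65×1.59 = 6.02 V.
Saturation requires V_DS ≥ V_GS − V_t = 1.8 V; 6.02 ≥ 1.8 ✓.

I_D ≈ 5.6 mA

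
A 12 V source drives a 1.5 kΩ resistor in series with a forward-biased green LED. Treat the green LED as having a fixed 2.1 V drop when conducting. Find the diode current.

KVL around the loop: 12 = V_D + I·R = 2.1 + I × 1.5 kΩ.
So I = (12 − 2.1) / 1.5 kΩ = 9.9 / 1.5 = 6.6 mA.

I ≈ 6.6 mA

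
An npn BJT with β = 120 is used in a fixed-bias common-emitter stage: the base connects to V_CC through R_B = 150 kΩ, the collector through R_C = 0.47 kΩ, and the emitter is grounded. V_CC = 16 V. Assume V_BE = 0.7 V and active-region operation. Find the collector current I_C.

I_C ≈ 12 mA

Base loop: V_CC = I_B·R_B + V_BE, so I_B = (16 − 0.7)/150 kΩ = 0.102 mA.
In the active region I_C = β·I_B = 120 × 0.102 = 12.2 mA.
Collector loop: V_CE = V_CC − I_C·R_C = 16 − 12.2×0.47 = 10.2 V.
Since V_CE = 10.2 V > V_CE(sat) ≈ 0.2 V, the transistor is in the active region as assumed.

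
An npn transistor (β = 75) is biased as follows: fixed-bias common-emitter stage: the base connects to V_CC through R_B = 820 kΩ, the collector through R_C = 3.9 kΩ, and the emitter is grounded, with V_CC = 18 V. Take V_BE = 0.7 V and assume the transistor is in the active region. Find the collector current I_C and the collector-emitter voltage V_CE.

I_C ≈ 1.6 mA, V_CE ≈ 12 V

Base loop: V_CC = I_B·R_B + V_BE, so I_B = (18 − 0.7)/820 kΩ = 0.0211 mA.
In the active region I_C = β·I_B = 75 × 0.0211 = 1.58 mA.
Collector loop: V_CE = V_CC − I_C·R_C = 18 − 1.58×3.9 = 11.8 V.
Since V_CE = 11.8 V > V_CE(sat) ≈ 0.2 V, the transistor is in the active region as assumed.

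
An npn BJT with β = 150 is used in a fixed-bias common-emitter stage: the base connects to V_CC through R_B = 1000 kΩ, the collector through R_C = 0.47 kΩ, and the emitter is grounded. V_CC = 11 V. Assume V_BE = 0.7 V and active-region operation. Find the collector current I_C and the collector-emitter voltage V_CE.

Base loop: V_CC = I_B·R_B + V_BE, so I_B = (11 − 0.7)/1000 kΩ = 0.0103 mA.
In the active region I_C = β·I_B = 150 × 0.0103 = 1.54 mA.
Collector loop: V_CE = V_CC − I_C·R_C = 11 − 1.54×0.47 = 10.3 V.
Since V_CE = 10.3 V > V_CE(sat) ≈ 0.2 V, the transistor is in the active region as assumed.

I_C ≈ 1.5 mA, V_CE ≈ 10 V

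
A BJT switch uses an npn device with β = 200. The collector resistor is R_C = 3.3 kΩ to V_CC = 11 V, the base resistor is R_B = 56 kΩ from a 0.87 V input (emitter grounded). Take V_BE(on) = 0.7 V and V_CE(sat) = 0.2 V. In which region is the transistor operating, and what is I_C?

active; I_C ≈ 0.61 mA

Assume active. Base-emitter loop: I_B = (V_BB − V_BE)/R_B = (0.87 − 0.7)/56 = 0.00304 mA.
I_C = β·I_B = 200×0.00304 = 0.607 mA.
V_CE = V_CC − I_C·R_C = 11 − 0.607×3.3 = 9 V > V_CE(sat), so the active-region assumption holds.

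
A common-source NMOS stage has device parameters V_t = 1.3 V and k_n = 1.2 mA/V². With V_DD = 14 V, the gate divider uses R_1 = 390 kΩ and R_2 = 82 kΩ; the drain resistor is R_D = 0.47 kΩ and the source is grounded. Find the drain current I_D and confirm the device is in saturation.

I_D ≈ 0.77 mA

V_G = V_DD·R_2/(R_1+R_2) = 14×82/472 = 2.43 V. With the source grounded, V_GS = V_G = 2.43 V.
Assume saturation: I_D = (k_n/2)(V_GS − V_t)² = (1.2/2)×(2.43 − 1.3)² = 0.6×1.13² = 0.769 mA.
V_DS = V_DD − I_D·R_D = 14 − 0.769×0.47 = 13.6 V.
Saturation requires V_DS ≥ V_GS − V_t = 1.13 V; 13.6 ≥ 1.13 ✓.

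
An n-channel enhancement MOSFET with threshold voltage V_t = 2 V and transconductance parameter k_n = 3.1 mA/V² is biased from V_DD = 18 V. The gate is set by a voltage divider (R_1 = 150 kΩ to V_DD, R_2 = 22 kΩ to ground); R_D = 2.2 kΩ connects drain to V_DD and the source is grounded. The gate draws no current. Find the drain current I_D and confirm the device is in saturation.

I_D ≈ 0.14 mA

V_G = V_DD·R_2/(R_1+R_2) = 18×22/172 = 2.3 V. With the source grounded, V_GS = V_G = 2.3 V.
Assume saturation: I_D = (k_n/2)(V_GS − V_t)² = (3.1/2)×(2.3 − 2)² = 1.55×0.302² = 0.142 mA.
V_DS = V_DD − I_D·R_D = 18 − 0.142×2.2 = 17.7 V.
Saturation requires V_DS ≥ V_GS − V_t = 0.302 V; 17.7 ≥ 0.302 ✓.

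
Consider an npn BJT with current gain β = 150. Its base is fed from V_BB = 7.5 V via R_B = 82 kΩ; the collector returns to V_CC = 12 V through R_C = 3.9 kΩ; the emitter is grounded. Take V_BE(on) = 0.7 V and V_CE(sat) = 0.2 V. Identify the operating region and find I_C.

Assume active: I_B = (7.5 − 0.7)/82 = 0.0829 mA, giving I_C = β·I_B = 12.4 mA.
But then V_CE = 12 − 12.4×3.9 = -36.5 V < V_CE(sat) = 0.2 V — impossible in the active region.
So the transistor is saturated. With V_CE = 0.2 V, I_C = (V_CC − 0.2)/R_C = 11.8/3.9 = 3.03 mA.
Check: β·I_B = 12.4 mA > I_C = 3.03 mA, confirming saturation.

saturation; I_C ≈ 3 mA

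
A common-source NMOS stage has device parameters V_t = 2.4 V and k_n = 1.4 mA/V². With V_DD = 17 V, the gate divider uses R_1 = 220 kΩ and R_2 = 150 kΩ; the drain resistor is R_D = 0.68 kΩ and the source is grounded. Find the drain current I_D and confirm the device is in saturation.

V_G = V_DD·R_2/(R_1+R_2) = 17×150/370 = 6.89 V. With the source grounded, V_GS = V_G = 6.89 V.
Assume saturation: I_D = (k_n/2)(V_GS − V_t)² = (1.4/2)×(6.89 − 2.4)² = 0.7×4.49² = 14.1 mA.
V_DS = V_DD − I_D·R_D = 17 − 14.1×0.68 = 7.4 V.
Saturation requires V_DS ≥ V_GS − V_t = 4.49 V; 7.4 ≥ 4.49 ✓.

I_D ≈ 14 mA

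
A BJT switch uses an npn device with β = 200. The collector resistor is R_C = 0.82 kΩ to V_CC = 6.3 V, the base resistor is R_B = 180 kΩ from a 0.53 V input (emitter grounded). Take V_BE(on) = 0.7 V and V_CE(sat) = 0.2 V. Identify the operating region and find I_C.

V_BB = 0.53 V ≤ V_BE(on) = 0.7 V, so the base-emitter junction is not forward biased.
The transistor is in cutoff: I_B = I_C = 0.

cutoff; I_C ≈ 0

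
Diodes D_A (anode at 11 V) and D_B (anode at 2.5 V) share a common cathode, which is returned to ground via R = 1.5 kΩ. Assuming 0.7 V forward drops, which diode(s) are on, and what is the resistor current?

Only D_A conducts; I_R ≈ 6.9 mA

Assume both conduct. Then node N would need to be at both 11−0.7 = 10.3 V and 2.5−0.7 = 1.8 V, which is impossible.
Assume only D_A conducts: V_N = 11 − 0.7 = 10.3 V, so I_R = 10.3/1.5 = 6.87 mA.
Check D_B: its anode-to-cathode voltage is 2.5 − 10.3 = -7.8 V < 0.7 V, so it is off. The assumption is consistent.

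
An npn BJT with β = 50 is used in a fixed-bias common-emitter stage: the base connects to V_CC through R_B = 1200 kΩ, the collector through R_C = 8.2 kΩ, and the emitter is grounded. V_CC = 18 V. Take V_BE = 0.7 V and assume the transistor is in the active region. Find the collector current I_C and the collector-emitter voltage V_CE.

Base loop: V_CC = I_B·R_B + V_BE, so I_B = (18 − 0.7)/1200 kΩ = 0.0144 mA.
In the active region I_C = β·I_B = 50 × 0.0144 = 0.721 mA.
Collector loop: V_CE = V_CC − I_C·R_C = 18 − 0.721×8.2 = 12.1 V.
Since V_CE = 12.1 V > V_CE(sat) ≈ 0.2 V, the transistor is in the active region as assumed.

I_C ≈ 0.72 mA, V_CE ≈ 12 V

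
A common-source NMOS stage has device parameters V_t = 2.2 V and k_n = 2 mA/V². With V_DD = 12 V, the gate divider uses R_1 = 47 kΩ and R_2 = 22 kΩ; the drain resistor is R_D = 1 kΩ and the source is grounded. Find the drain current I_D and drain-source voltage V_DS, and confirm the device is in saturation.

V_G = V_DD·R_2/(R_1+R_2) = 12×22/69 = 3.83 V. With the source grounded, V_GS = V_G = 3.83 V.
Assume saturation: I_D = (k_n/2)(V_GS − V_t)² = (2/2)×(3.83 − 2.2)² = 1×1.63² = 2.64 mA.
V_DS = V_DD − I_D·R_D = 12 − 2.64×1 = 9.36 V.
Saturation requires V_DS ≥ V_GS − V_t = 1.63 V; 9.36 ≥ 1.63 ✓.

I_D ≈ 2.6 mA, V_DS ≈ 9.4 V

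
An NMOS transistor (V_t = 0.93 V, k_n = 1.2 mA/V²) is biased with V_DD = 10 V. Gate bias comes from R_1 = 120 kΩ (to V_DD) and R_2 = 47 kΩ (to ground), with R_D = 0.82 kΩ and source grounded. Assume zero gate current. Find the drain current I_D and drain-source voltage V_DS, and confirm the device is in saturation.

I_D ≈ 2.1 mA, V_DS ≈ 8.3 V

V_G = V_DD·R_2/(R_1+R_2) = 10×47/167 = 2.81 V. With the source grounded, V_GS = V_G = 2.81 V.
Assume saturation: I_D = (k_n/2)(V_GS − V_t)² = (1.2/2)×(2.81 − 0.93)² = 0.6×1.88² = 2.13 mA.
V_DS = V_DD − I_D·R_D = 10 − 2.13×0.82 = 8.25 V.
Saturation requires V_DS ≥ V_GS − V_t = 1.88 V; 8.25 ≥ 1.88 ✓.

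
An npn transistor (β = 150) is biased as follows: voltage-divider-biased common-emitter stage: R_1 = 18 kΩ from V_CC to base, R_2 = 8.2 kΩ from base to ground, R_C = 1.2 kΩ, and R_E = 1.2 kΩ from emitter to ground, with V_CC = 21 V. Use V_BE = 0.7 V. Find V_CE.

V_CE ≈ 9.6 V

Thevenize the base divider: V_Th = V_CC·R_2/(R_1+R_2) = 21×8.2/26.2 = 6.57 V, R_Th = R_1‖R_2 = 5.63 kΩ.
Base-emitter loop: V_Th = I_B·R_Th + V_BE + (β+1)I_B·R_E, so I_B = (6.57 − 0.7) / (5.63 + 151×1.2) = 0.0314 mA.
I_C = β·I_B = 150×0.0314 = 4.71 mA, and I_E = (β+1)I_B = 4.75 mA.
V_CE = V_CC − I_C·R_C − I_E·R_E = 21 − 4.71×1.2 − 4.75×1.2 = 9.65 V.
V_CE = 9.65 V > 0.2 V confirms active-region operation.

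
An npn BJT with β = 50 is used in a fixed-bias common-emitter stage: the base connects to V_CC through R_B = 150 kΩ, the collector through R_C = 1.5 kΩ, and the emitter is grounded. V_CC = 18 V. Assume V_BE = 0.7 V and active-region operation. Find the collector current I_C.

I_C ≈ 5.8 mA

Base loop: V_CC = I_B·R_B + V_BE, so I_B = (18 − 0.7)/150 kΩ = 0.115 mA.
In the active region I_C = β·I_B = 50 × 0.115 = 5.77 mA.
Collector loop: V_CE = V_CC − I_C·R_C = 18 − 5.77×1.5 = 9.35 V.
Since V_CE = 9.35 V > V_CE(sat) ≈ 0.2 V, the transistor is in the active region as assumed.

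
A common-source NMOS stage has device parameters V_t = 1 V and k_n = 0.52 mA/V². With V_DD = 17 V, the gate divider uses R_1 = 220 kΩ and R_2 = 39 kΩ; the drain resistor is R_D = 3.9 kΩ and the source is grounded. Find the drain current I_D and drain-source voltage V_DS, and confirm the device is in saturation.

I_D ≈ 0.63 mA, V_DS ≈ 15 V

V_G = V_DD·R_2/(R_1+R_2) = 17×39/259 = 2.56 V. With the source grounded, V_GS = V_G = 2.56 V.
Assume saturation: I_D = (k_n/2)(V_GS − V_t)² = (0.52/2)×(2.56 − 1)² = 0.26×1.56² = 0.633 mA.
V_DS = V_DD − I_D·R_D = 17 − 0.633×3.9 = 14.5 V.
Saturation requires V_DS ≥ V_GS − V_t = 1.56 V; 14.5 ≥ 1.56 ✓.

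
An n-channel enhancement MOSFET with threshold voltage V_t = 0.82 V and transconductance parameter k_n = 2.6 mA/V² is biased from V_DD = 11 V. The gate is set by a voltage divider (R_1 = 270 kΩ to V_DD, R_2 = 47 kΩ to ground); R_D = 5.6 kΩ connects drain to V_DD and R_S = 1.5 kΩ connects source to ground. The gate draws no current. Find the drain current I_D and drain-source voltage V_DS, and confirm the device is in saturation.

V_G = V_DD·R_2/(R_1+R_2) = 11×47/317 = 1.63 V.
Assume saturation: I_D = (k_n/2)(V_GS − V_t)² with V_GS = V_G − I_D·R_S = 1.63 − 1.5·I_D.
Substituting gives 2.93·I_D² − 4.16·I_D + 0.855 = 0, with roots I_D = 0.249 or 1.17 mA.
The root I_D = 1.17 mA gives V_GS = -0.13 V ≤ V_t, so take I_D = 0.249 mA.
Then V_GS = 1.26 V and V_DS = V_DD − I_D(R_D+R_S) = 11 − 0.249×7.1 = 9.23 V.
Saturation requires V_DS ≥ V_GS − V_t = 0.438 V; 9.23 ≥ 0.438 ✓.

I_D ≈ 0.25 mA, V_DS ≈ 9.2 V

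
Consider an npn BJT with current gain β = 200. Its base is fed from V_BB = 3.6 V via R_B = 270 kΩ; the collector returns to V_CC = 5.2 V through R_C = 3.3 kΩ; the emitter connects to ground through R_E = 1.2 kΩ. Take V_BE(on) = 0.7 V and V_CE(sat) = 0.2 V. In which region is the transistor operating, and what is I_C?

Assume active: I_B = (3.6 − 0.7)/(270 + 201×1.2) = 0.00567 mA, I_C = β·I_B = 1.13 mA.
Then V_CE = 5.2 − 1.13×3.3 − 1.14×1.2 = 0.0876 V < 0.2 V — the active assumption fails.
Re-solve with V_CE = 0.2 V. KCL at the emitter: V_E/R_E = (V_BB−0.7−V_E)/R_B + (V_CC−0.2−V_E)/R_C, giving V_E = 1.34 V.
I_C = (V_CC − 0.2 − V_E)/R_C = (5 − 1.34)/3.3 = 1.11 mA.
Check: I_B = (2.9 − 1.34)/270 = 0.00578 mA, and β·I_B = 1.16 mA > I_C, confirming saturation.

saturation; I_C ≈ 1.1 mA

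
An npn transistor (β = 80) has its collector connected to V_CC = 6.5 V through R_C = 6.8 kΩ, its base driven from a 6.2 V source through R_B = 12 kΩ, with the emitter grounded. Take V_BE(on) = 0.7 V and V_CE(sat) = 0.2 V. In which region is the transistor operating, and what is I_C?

saturation; I_C ≈ 0.93 mA

Assume active: I_B = (6.2 − 0.7)/12 = 0.458 mA, giving I_C = β·I_B = 36.7 mA.
But then V_CE = 6.5 − 36.7×6.8 = -243 V < V_CE(sat) = 0.2 V — impossible in the active region.
So the transistor is saturated. With V_CE = 0.2 V, I_C = (V_CC − 0.2)/R_C = 6.3/6.8 = 0.926 mA.
Check: β·I_B = 36.7 mA > I_C = 0.926 mA, confirming saturation.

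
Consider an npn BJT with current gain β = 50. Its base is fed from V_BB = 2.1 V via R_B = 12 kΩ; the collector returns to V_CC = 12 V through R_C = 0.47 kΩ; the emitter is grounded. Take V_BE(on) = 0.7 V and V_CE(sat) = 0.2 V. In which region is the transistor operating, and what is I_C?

Assume active. Base-emitter loop: I_B = (V_BB − V_BE)/R_B = (2.1 − 0.7)/12 = 0.117 mA.
I_C = β·I_B = 50×0.117 = 5.83 mA.
V_CE = V_CC − I_C·R_C = 12 − 5.83×0.47 = 9.26 V > V_CE(sat), so the active-region assumption holds.

active; I_C ≈ 5.8 mA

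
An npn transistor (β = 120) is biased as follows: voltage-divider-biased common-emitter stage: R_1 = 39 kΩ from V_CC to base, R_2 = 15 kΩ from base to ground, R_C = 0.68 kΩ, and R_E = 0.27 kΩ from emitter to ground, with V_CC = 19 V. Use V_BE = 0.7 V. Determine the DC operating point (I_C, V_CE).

I_C ≈ 13 mA, V_CE ≈ 7 V

Thevenize the base divider: V_Th = V_CC·R_2/(R_1+R_2) = 19×15/54 = 5.28 V, R_Th = R_1‖R_2 = 10.8 kΩ.
Base-emitter loop: V_Th = I_B·R_Th + V_BE + (β+1)I_B·R_E, so I_B = (5.28 − 0.7) / (10.8 + 121×0.27) = 0.105 mA.
I_C = β·I_B = 120×0.105 = 12.6 mA, and I_E = (β+1)I_B = 12.7 mA.
V_CE = V_CC − I_C·R_C − I_E·R_E = 19 − 12.6×0.68 − 12.7×0.27 = 6.98 V.
V_CE = 6.98 V > 0.2 V confirms active-region operation.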